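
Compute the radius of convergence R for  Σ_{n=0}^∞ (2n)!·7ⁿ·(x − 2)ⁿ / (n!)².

Ratio test: |a_{n+1}/a_n| = (2n+1)·(2n+2)/(n+1)² · 7 → 28 as n → ∞.
Thus R = 1/(28) = 1/28.

R = 1/28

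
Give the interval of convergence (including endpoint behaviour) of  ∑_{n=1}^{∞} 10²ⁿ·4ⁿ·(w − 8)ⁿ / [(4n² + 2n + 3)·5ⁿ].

[639/80, 641/80]

The ratio of consecutive coefficients is [(4n² + 2n + 3)/(4(n+1)² + 2(n+1) + 3)] · 100·4/5 → 80.
Thus R = 1/(80) = 1/80.
At w = 641/80: the series is dominated by a constant times Σ 1/n², which converges (p = 2 > 1).
Check w = 639/80: the series is dominated by a constant times Σ 1/n², which converges (p = 2 > 1).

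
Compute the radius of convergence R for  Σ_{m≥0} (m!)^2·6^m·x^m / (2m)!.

R = 2/3

By the ratio test, |a_{m+1}/a_m| = (m+1)²/[(2m+1)·(2m+2)] · 6 → 3/2.
Thus R = 1/(3/2) = 2/3.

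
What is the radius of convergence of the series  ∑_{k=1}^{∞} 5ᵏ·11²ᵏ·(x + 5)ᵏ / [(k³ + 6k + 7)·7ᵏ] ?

R = 7/605

The ratio of consecutive coefficients is [(k³ + 6k + 7)/((k+1)³ + 6(k+1) + 7)] · 5·121/7 → 605/7.
Convergence for |x + 5| · 605/7 < 1, i.e. |x + 5| < 7/605. So R = 7/605.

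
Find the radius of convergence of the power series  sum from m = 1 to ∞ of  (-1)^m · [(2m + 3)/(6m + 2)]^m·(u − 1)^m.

R = 3

By the Cauchy root test, |a_m|^(1/m) = (2m + 3)/(6m + 2) → 1/3.
Hence the series converges for |u − 1| < 1/(1/3) = 3, so the radius of convergence is 3.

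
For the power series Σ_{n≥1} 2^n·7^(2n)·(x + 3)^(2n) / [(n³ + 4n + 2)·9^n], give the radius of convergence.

R = 3√2/14

The ratio of consecutive coefficients is [(n³ + 4n + 2)/((n+1)³ + 4(n+1) + 2)] · 2·49/9 → 98/9.
Since the exponent of (x + 3) increases by 2 each term, convergence requires |x + 3|² < 9/98, hence R = 3√2/14.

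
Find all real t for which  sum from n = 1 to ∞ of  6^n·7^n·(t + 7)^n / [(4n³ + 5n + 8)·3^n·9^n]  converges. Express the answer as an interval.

[-107/14, -89/14]

Ratio test: |a_{n+1}/a_n| = [(4n³ + 5n + 8)/(4(n+1)³ + 5(n+1) + 8)] · 6·7/(3·9) → 14/9 as n → ∞.
Hence the series converges for |t + 7| < 1/(14/9) = 9/14, so the radius of convergence is 9/14.
Check t = -89/14: the terms are on the order of 1/n³, so the series converges absolutely by comparison with the p-series (p = 3 > 1).
When t = -107/14, the series is dominated by a constant times Σ 1/n³, which converges (p = 3 > 1).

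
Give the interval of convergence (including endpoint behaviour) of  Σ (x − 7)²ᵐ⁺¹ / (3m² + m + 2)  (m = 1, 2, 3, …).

[6, 8]

Apply the ratio test: |a_{m+1}| / |a_m| = (3m² + m + 2)/(3(m+1)² + (m+1) + 2), which tends to 1 as m → ∞.
Writing y = (x − 7)², the series in y has radius 1, so |x − 7| < √(1) = 1 and R = 1.
Endpoint x = 8: the series is dominated by a constant times Σ 1/m², which converges (p = 2 > 1).
At x = 6: the terms are on the order of 1/m², so the series converges absolutely by comparison with the p-series (p = 2 > 1).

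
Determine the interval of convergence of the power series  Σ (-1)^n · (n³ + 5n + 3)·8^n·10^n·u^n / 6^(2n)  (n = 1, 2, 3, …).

(-9/20, 9/20)

By the ratio test, |a_{n+1}/a_n| = [((n+1)³ + 5(n+1) + 3)/(n³ + 5n + 3)] · 8·10/36 → 20/9.
Convergence for |u| · 20/9 < 1, i.e. |u| < 9/20. So R = 9/20.
Endpoint u = 9/20: the terms have absolute value of order n³, which does not tend to 0, so the series diverges by the divergence test.
Endpoint u = -9/20: the terms do not tend to 0, so the series diverges.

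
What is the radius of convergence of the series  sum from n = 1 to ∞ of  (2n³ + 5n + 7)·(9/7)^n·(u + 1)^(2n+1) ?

R = √7/3

Ratio test: |a_{n+1}/a_n| = [(2(n+1)³ + 5(n+1) + 7)/(2n³ + 5n + 7)] · 9/7 → 9/7 as n → ∞.
Writing y = (u + 1)², the series in y has radius 7/9, so |u + 1| < √(7/9) and R = √7/3.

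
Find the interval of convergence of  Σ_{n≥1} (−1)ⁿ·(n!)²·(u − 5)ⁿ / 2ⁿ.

By the ratio test, |a_{n+1}/a_n| = (n+1)² · 1/2 → ∞.
The terms grow without bound for any (u − 5) ≠ 0, so R = 0 (convergence only at u = 5).

{5}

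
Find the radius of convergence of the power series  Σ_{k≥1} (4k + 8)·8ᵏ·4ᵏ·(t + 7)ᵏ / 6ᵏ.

R = 3/16

The ratio of consecutive coefficients is [(4(k+1) + 8)/(4k + 8)] · 8·4/6 → 16/3.
The series converges when 16/3 · |t + 7| < 1, giving R = 3/16.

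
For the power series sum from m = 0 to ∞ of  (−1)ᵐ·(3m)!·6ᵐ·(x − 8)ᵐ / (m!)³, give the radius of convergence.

R = 1/162

By the ratio test, |a_{m+1}/a_m| = (3m+1)·(3m+2)·(3m+3)/(m+1)³ · 6 → 162.
Convergence for |x − 8| · 162 < 1, i.e. |x − 8| < 1/162. So R = 1/162.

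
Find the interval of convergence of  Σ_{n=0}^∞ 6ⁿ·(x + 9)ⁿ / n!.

(−∞, ∞)

Ratio test: |a_{n+1}/a_n| = 6 · 1/(n+1) → 0 as n → ∞.
The limit is 0, so the series converges for all x; R = ∞.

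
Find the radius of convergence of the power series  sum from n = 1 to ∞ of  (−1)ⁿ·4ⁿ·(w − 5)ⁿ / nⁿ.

Root test: |a_n|^(1/n) = 4/n → 0.
The limit is 0 for every w, so R = ∞.

R = ∞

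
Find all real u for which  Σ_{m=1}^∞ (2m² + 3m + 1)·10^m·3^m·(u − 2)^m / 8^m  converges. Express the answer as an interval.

By the ratio test, |a_{m+1}/a_m| = [(2(m+1)² + 3(m+1) + 1)/(2m² + 3m + 1)] · 10·3/8 → 15/4.
The series converges when 15/4 · |u − 2| < 1, giving R = 4/15.
When u = 34/15, the terms have absolute value of order m², which does not tend to 0, so the series diverges by the divergence test.
Endpoint u = 26/15: the terms have absolute value of order m², which does not tend to 0, so the series diverges by the divergence test.

(26/15, 34/15)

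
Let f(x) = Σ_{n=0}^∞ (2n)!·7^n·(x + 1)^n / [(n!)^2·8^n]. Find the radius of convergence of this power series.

By the ratio test, |a_{n+1}/a_n| = (2n+1)·(2n+2)/(n+1)² · 7/8 → 7/2.
Hence the series converges for |x + 1| < 1/(7/2) = 2/7, so the radius of convergence is 2/7.

R = 2/7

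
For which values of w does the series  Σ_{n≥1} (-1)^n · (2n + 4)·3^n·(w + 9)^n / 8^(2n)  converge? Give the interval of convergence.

(-91/3, 37/3)

Ratio test: |a_{n+1}/a_n| = [(2(n+1) + 4)/(2n + 4)] · 3/64 → 3/64 as n → ∞.
Convergence for |w + 9| · 3/64 < 1, i.e. |w + 9| < 64/3. So R = 64/3.
At w = 37/3: the terms do not tend to 0, so the series diverges.
At w = -91/3: the terms have absolute value of order n, which does not tend to 0, so the series diverges by the divergence test.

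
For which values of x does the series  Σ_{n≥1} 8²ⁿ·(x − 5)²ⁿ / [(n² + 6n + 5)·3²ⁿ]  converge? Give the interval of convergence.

Apply the ratio test: |a_{n+1}| / |a_n| = [(n² + 6n + 5)/((n+1)² + 6(n+1) + 5)] · 64/9, which tends to 64/9 as n → ∞.
Successive powers of (x − 5) differ by 2, so the series converges when |x − 5|² · 64/9 < 1, i.e. |x − 5| < √(9/64) = 3/8. So R = 3/8.
Endpoint x = 43/8: the series is dominated by a constant times Σ 1/n², which converges (p = 2 > 1).
At x = 37/8: the series is dominated by a constant times Σ 1/n², which converges (p = 2 > 1).

[37/8, 43/8]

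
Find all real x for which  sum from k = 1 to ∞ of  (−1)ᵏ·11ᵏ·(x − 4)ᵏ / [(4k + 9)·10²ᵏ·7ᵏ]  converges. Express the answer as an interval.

By the ratio test, |a_{k+1}/a_k| = [(4k + 9)/(4(k+1) + 9)] · 11/(100·7) → 11/700.
Hence the series converges for |x − 4| < 1/(11/700) = 700/11, so the radius of convergence is 700/11.
When x = 744/11, convergence follows from the alternating series test (terms decrease monotonically to 0).
When x = -656/11, the terms are asymptotic to a nonzero constant times 1/k, so the series diverges by limit comparison with Σ 1/k.

(-656/11, 744/11]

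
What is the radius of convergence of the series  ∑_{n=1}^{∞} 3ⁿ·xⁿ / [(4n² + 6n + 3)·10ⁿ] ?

R = 10/3

By the ratio test, |a_{n+1}/a_n| = [(4n² + 6n + 3)/(4(n+1)² + 6(n+1) + 3)] · 3/10 → 3/10.
Thus R = 1/(3/10) = 10/3.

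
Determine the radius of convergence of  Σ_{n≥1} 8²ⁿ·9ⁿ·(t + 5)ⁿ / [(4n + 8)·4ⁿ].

R = 1/144

The ratio of consecutive coefficients is [(4n + 8)/(4(n+1) + 8)] · 64·9/4 → 144.
Thus R = 1/(144) = 1/144.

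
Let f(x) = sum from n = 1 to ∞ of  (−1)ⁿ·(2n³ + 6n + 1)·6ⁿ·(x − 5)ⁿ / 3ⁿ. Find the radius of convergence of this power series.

R = 1/2

Ratio test: |a_{n+1}/a_n| = [(2(n+1)³ + 6(n+1) + 1)/(2n³ + 6n + 1)] · 6/3 → 2 as n → ∞.
Convergence for |x − 5| · 2 < 1, i.e. |x − 5| < 1/2. So R = 1/2.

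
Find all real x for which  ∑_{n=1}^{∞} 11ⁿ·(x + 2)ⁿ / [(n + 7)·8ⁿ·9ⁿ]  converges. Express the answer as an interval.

Apply the ratio test: |a_{n+1}| / |a_n| = [(n + 7)/((n+1) + 7)] · 11/(8·9), which tends to 11/72 as n → ∞.
Hence the series converges for |x + 2| < 1/(11/72) = 72/11, so the radius of convergence is 72/11.
At x = 50/11: the terms are asymptotic to a nonzero constant times 1/n, so the series diverges by limit comparison with Σ 1/n.
When x = -94/11, the terms alternate in sign and decrease monotonically to 0 in absolute value (size ~ c/n), so the alternating series test gives convergence.

[-94/11, 50/11)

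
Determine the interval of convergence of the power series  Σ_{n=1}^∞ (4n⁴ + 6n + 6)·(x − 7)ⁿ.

(6, 8)

The ratio of consecutive coefficients is (4(n+1)⁴ + 6(n+1) + 6)/(4n⁴ + 6n + 6) → 1.
Convergence for |x − 7| < 1, so R = 1.
When x = 8, the terms have absolute value of order n⁴, which does not tend to 0, so the series diverges by the divergence test.
Endpoint x = 6: the n-th term does not approach 0; divergence by the term test.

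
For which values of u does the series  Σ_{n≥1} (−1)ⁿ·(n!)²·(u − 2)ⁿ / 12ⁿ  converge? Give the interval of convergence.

{2}

Apply the ratio test: |a_{n+1}| / |a_n| = (n+1)² · 1/12, which tends to ∞ as n → ∞.
The terms grow without bound for any (u − 2) ≠ 0, so R = 0 (convergence only at u = 2).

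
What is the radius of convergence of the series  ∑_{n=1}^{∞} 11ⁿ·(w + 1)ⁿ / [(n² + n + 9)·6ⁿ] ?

R = 6/11

Ratio test: |a_{n+1}/a_n| = [(n² + n + 9)/((n+1)² + (n+1) + 9)] · 11/6 → 11/6 as n → ∞.
Hence the series converges for |w + 1| < 1/(11/6) = 6/11, so the radius of convergence is 6/11.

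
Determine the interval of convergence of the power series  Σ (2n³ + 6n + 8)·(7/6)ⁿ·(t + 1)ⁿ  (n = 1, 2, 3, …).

(-13/7, -1/7)

Apply the ratio test: |a_{n+1}| / |a_n| = [(2(n+1)³ + 6(n+1) + 8)/(2n³ + 6n + 8)] · 7/6, which tends to 7/6 as n → ∞.
Convergence for |t + 1| · 7/6 < 1, i.e. |t + 1| < 6/7. So R = 6/7.
Check t = -1/7: the terms do not tend to 0, so the series diverges.
At t = -13/7: the terms do not tend to 0, so the series diverges.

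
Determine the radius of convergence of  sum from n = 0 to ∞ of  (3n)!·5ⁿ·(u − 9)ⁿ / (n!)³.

R = 1/135

By the ratio test, |a_{n+1}/a_n| = (3n+1)·(3n+2)·(3n+3)/(n+1)³ · 5 → 135.
Thus R = 1/(135) = 1/135.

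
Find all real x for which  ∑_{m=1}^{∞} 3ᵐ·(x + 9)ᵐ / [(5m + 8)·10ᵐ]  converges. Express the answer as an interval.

By the ratio test, |a_{m+1}/a_m| = [(5m + 8)/(5(m+1) + 8)] · 3/10 → 3/10.
Thus R = 1/(3/10) = 10/3.
When x = -17/3, the terms are asymptotic to a nonzero constant times 1/m, so the series diverges by limit comparison with Σ 1/m.
Endpoint x = -37/3: an alternating series whose terms decrease to 0 in absolute value, so it converges by the Leibniz criterion.

[-37/3, -17/3)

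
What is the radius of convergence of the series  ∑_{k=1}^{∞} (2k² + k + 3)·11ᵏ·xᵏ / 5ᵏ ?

R = 5/11

By the ratio test, |a_{k+1}/a_k| = [(2(k+1)² + (k+1) + 3)/(2k² + k + 3)] · 11/5 → 11/5.
Thus R = 1/(11/5) = 5/11.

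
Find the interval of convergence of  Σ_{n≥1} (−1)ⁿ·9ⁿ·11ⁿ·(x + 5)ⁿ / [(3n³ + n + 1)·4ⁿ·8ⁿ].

By the ratio test, |a_{n+1}/a_n| = [(3n³ + n + 1)/(3(n+1)³ + (n+1) + 1)] · 9·11/(4·8) → 99/32.
Thus R = 1/(99/32) = 32/99.
When x = -463/99, absolute convergence follows by limit comparison with Σ 1/n³.
When x = -527/99, absolute convergence follows by limit comparison with Σ 1/n³.

[-527/99, -463/99]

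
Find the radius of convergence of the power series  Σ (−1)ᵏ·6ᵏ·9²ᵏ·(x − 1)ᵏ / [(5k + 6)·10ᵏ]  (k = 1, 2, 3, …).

R = 5/243

By the ratio test, |a_{k+1}/a_k| = [(5k + 6)/(5(k+1) + 6)] · 6·81/10 → 243/5.
Convergence for |x − 1| · 243/5 < 1, i.e. |x − 1| < 5/243. So R = 5/243.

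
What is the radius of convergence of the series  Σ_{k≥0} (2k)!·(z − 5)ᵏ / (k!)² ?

R = 1/4

The ratio of consecutive coefficients is (2k+1)·(2k+2)/(k+1)² → 4.
Thus R = 1/(4) = 1/4.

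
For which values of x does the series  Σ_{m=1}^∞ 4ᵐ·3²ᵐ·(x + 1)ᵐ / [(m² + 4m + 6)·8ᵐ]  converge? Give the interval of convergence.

[-11/9, -7/9]

The ratio of consecutive coefficients is [(m² + 4m + 6)/((m+1)² + 4(m+1) + 6)] · 4·9/8 → 9/2.
Thus R = 1/(9/2) = 2/9.
Endpoint x = -7/9: the terms are on the order of 1/m², so the series converges absolutely by comparison with the p-series (p = 2 > 1).
Check x = -11/9: the series is dominated by a constant times Σ 1/m², which converges (p = 2 > 1).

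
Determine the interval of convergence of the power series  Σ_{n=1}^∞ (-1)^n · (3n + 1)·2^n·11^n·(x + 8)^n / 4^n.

Ratio test: |a_{n+1}/a_n| = [(3(n+1) + 1)/(3n + 1)] · 2·11/4 → 11/2 as n → ∞.
Thus R = 1/(11/2) = 2/11.
At x = -86/11: the terms have absolute value of order n, which does not tend to 0, so the series diverges by the divergence test.
At x = -90/11: the terms have absolute value of order n, which does not tend to 0, so the series diverges by the divergence test.

(-90/11, -86/11)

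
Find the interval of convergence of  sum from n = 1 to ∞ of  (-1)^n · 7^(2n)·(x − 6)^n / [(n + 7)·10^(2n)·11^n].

(-806/49, 1394/49]

Apply the ratio test: |a_{n+1}| / |a_n| = [(n + 7)/((n+1) + 7)] · 49/(100·11), which tends to 49/1100 as n → ∞.
Hence the series converges for |x − 6| < 1/(49/1100) = 1100/49, so the radius of convergence is 1100/49.
Endpoint x = 1394/49: the terms alternate in sign and decrease monotonically to 0 in absolute value (size ~ c/n), so the alternating series test gives convergence.
When x = -806/49, the terms are asymptotic to a nonzero constant times 1/n, so the series diverges by limit comparison with Σ 1/n.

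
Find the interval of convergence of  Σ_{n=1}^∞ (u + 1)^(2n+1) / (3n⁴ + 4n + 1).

By the ratio test, |a_{n+1}/a_n| = (3n⁴ + 4n + 1)/(3(n+1)⁴ + 4(n+1) + 1) → 1.
Writing y = (u + 1)², the series in y has radius 1, so |u + 1| < √(1) = 1 and R = 1.
Endpoint u = 0: the terms are on the order of 1/n⁴, so the series converges absolutely by comparison with the p-series (p = 4 > 1).
At u = -2: absolute convergence follows by limit comparison with Σ 1/n⁴.

[-2, 0]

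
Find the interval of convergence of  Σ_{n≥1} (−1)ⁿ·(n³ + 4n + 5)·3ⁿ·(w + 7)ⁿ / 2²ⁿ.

Ratio test: |a_{n+1}/a_n| = [((n+1)³ + 4(n+1) + 5)/(n³ + 4n + 5)] · 3/4 → 3/4 as n → ∞.
Hence the series converges for |w + 7| < 1/(3/4) = 4/3, so the radius of convergence is 4/3.
Check w = -17/3: the terms do not tend to 0, so the series diverges.
Endpoint w = -25/3: the n-th term does not approach 0; divergence by the term test.

(-25/3, -17/3)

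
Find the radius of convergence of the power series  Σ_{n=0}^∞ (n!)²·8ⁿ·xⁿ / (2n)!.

R = 1/2

Apply the ratio test: |a_{n+1}| / |a_n| = (n+1)²/[(2n+1)·(2n+2)] · 8, which tends to 2 as n → ∞.
Thus R = 1/(2) = 1/2.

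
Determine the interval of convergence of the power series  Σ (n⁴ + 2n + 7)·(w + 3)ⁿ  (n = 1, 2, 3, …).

(-4, -2)

By the ratio test, |a_{n+1}/a_n| = ((n+1)⁴ + 2(n+1) + 7)/(n⁴ + 2n + 7) → 1.
Convergence for |w + 3| < 1, so R = 1.
At w = -2: the n-th term does not approach 0; divergence by the term test.
Endpoint w = -4: the terms have absolute value of order n⁴, which does not tend to 0, so the series diverges by the divergence test.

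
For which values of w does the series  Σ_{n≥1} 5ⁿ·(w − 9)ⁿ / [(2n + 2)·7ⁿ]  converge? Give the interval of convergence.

By the ratio test, |a_{n+1}/a_n| = [(2n + 2)/(2(n+1) + 2)] · 5/7 → 5/7.
Convergence for |w − 9| · 5/7 < 1, i.e. |w − 9| < 7/5. So R = 7/5.
At w = 52/5: comparison with the harmonic series Σ 1/n shows the series diverges.
At w = 38/5: convergence follows from the alternating series test (terms decrease monotonically to 0).

[38/5, 52/5)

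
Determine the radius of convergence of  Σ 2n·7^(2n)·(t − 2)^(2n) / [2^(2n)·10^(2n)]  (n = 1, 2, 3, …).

R = 20/7

The ratio of consecutive coefficients is [2(n+1)/2n] · 49/(4·100) → 49/400.
Since the exponent of (t − 2) increases by 2 each term, convergence requires |t − 2|² < 400/49, hence R = 20/7.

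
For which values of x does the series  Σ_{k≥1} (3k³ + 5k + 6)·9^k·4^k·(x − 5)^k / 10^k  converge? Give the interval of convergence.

(85/18, 95/18)

Ratio test: |a_{k+1}/a_k| = [(3(k+1)³ + 5(k+1) + 6)/(3k³ + 5k + 6)] · 9·4/10 → 18/5 as k → ∞.
The series converges when 18/5 · |x − 5| < 1, giving R = 5/18.
At x = 95/18: the k-th term does not approach 0; divergence by the term test.
At x = 85/18: the terms do not tend to 0, so the series diverges.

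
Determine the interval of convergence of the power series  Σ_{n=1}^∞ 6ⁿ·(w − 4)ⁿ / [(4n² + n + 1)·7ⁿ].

[17/6, 31/6]

The ratio of consecutive coefficients is [(4n² + n + 1)/(4(n+1)² + (n+1) + 1)] · 6/7 → 6/7.
Convergence for |w − 4| · 6/7 < 1, i.e. |w − 4| < 7/6. So R = 7/6.
Endpoint w = 31/6: the series is dominated by a constant times Σ 1/n², which converges (p = 2 > 1).
Check w = 17/6: the series is dominated by a constant times Σ 1/n², which converges (p = 2 > 1).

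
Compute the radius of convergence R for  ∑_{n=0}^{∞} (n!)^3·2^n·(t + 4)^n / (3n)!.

R = 27/2

By the ratio test, |a_{n+1}/a_n| = (n+1)³/[(3n+1)·(3n+2)·(3n+3)] · 2 → 2/27.
Thus R = 1/(2/27) = 27/2.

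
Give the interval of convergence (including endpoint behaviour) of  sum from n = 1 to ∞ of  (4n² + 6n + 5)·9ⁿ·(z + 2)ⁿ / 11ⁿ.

(-29/9, -7/9)

The ratio of consecutive coefficients is [(4(n+1)² + 6(n+1) + 5)/(4n² + 6n + 5)] · 9/11 → 9/11.
Thus R = 1/(9/11) = 11/9.
At z = -7/9: the terms do not tend to 0, so the series diverges.
Endpoint z = -29/9: the terms have absolute value of order n², which does not tend to 0, so the series diverges by the divergence test.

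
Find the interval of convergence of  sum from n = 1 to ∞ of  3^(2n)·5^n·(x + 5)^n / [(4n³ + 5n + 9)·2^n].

By the ratio test, |a_{n+1}/a_n| = [(4n³ + 5n + 9)/(4(n+1)³ + 5(n+1) + 9)] · 9·5/2 → 45/2.
The series converges when 45/2 · |x + 5| < 1, giving R = 2/45.
When x = -223/45, absolute convergence follows by limit comparison with Σ 1/n³.
Check x = -227/45: the terms are on the order of 1/n³, so the series converges absolutely by comparison with the p-series (p = 3 > 1).

[-227/45, -223/45]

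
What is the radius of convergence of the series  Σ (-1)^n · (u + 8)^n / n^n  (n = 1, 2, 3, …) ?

R = ∞

Root test: |a_n|^(1/n) = 1/n → 0.
The limit is 0 for every u, so R = ∞.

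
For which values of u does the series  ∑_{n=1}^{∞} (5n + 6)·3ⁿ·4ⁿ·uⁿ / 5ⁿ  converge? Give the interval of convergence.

(-5/12, 5/12)

Ratio test: |a_{n+1}/a_n| = [(5(n+1) + 6)/(5n + 6)] · 3·4/5 → 12/5 as n → ∞.
The series converges when 12/5 · |u| < 1, giving R = 5/12.
At u = 5/12: the terms have absolute value of order n, which does not tend to 0, so the series diverges by the divergence test.
When u = -5/12, the n-th term does not approach 0; divergence by the term test.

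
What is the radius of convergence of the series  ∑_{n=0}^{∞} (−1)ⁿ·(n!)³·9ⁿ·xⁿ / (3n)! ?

Ratio test: |a_{n+1}/a_n| = (n+1)³/[(3n+1)·(3n+2)·(3n+3)] · 9 → 1/3 as n → ∞.
The series converges when 1/3 · |x| < 1, giving R = 3.

R = 3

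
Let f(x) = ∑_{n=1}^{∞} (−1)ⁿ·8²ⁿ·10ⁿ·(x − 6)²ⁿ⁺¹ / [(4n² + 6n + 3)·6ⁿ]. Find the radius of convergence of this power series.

R = √15/40

The ratio of consecutive coefficients is [(4n² + 6n + 3)/(4(n+1)² + 6(n+1) + 3)] · 64·10/6 → 320/3.
Writing y = (x − 6)², the series in y has radius 3/320, so |x − 6| < √(3/320) and R = √15/40.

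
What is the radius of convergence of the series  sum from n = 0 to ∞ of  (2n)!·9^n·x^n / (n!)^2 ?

The ratio of consecutive coefficients is (2n+1)·(2n+2)/(n+1)² · 9 → 36.
Convergence for |x| · 36 < 1, i.e. |x| < 1/36. So R = 1/36.

R = 1/36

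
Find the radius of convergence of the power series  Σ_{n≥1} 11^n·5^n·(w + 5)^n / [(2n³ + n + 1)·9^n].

Apply the ratio test: |a_{n+1}| / |a_n| = [(2n³ + n + 1)/(2(n+1)³ + (n+1) + 1)] · 11·5/9, which tends to 55/9 as n → ∞.
Convergence for |w + 5| · 55/9 < 1, i.e. |w + 5| < 9/55. So R = 9/55.

R = 9/55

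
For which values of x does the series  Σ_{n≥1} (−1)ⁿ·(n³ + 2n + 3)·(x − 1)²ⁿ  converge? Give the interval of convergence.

(0, 2)

The ratio of consecutive coefficients is ((n+1)³ + 2(n+1) + 3)/(n³ + 2n + 3) → 1.
Successive powers of (x − 1) differ by 2, so the series converges when |x − 1|² · 1 < 1, i.e. |x − 1| < √(1) = 1. So R = 1.
At x = 2: the n-th term does not approach 0; divergence by the term test.
Endpoint x = 0: the terms have absolute value of order n³, which does not tend to 0, so the series diverges by the divergence test.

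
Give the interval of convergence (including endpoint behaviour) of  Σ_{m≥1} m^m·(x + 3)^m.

By the Cauchy root test, |a_m|^(1/m) = m → ∞.
The root grows without bound, so R = 0 (convergence only at x = -3).

{-3}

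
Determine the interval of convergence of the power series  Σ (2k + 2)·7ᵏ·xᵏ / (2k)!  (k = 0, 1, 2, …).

(−∞, ∞)

By the ratio test, |a_{k+1}/a_k| = (2(k+1) + 2)/(2k + 2) · 7 · 1/[(2k+1)·(2k+2)] → 0.
Since the limit is 0 < 1 for every x, the series converges on all of ℝ and R = ∞.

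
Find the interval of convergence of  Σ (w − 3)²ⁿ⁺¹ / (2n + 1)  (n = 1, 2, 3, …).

By the ratio test, |a_{n+1}/a_n| = (2n + 1)/(2(n+1) + 1) → 1.
Since the exponent of (w − 3) increases by 2 each term, convergence requires |w − 3|² < 1, hence R = 1.
At w = 4: the terms behave like c/n; limit comparison with the harmonic series gives divergence.
When w = 2, comparison with the harmonic series Σ 1/n shows the series diverges.

(2, 4)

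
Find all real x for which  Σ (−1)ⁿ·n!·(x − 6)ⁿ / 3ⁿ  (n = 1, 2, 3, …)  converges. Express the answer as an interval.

The ratio of consecutive coefficients is (n+1) · 1/3 → ∞.
The ratio grows without bound, so the series diverges whenever (x − 6) ≠ 0; it converges only at x = 6. R = 0.

{6}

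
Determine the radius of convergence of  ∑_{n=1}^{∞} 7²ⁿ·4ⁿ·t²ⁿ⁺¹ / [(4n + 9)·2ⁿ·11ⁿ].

Apply the ratio test: |a_{n+1}| / |a_n| = [(4n + 9)/(4(n+1) + 9)] · 49·4/(2·11), which tends to 98/11 as n → ∞.
Since the exponent of t increases by 2 each term, convergence requires |t|² < 11/98, hence R = √22/14.

R = √22/14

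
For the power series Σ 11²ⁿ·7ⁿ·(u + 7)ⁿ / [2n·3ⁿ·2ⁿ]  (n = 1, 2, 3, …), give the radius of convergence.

R = 6/847

The ratio of consecutive coefficients is [2n/2(n+1)] · 121·7/(3·2) → 847/6.
The series converges when 847/6 · |u + 7| < 1, giving R = 6/847.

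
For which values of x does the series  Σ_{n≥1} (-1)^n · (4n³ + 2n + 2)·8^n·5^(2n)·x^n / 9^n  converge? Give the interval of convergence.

(-9/200, 9/200)

By the ratio test, |a_{n+1}/a_n| = [(4(n+1)³ + 2(n+1) + 2)/(4n³ + 2n + 2)] · 8·25/9 → 200/9.
Thus R = 1/(200/9) = 9/200.
At x = 9/200: the terms do not tend to 0, so the series diverges.
When x = -9/200, the n-th term does not approach 0; divergence by the term test.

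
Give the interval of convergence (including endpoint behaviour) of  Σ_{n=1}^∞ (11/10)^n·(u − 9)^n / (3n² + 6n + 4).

[89/11, 109/11]

Apply the ratio test: |a_{n+1}| / |a_n| = [(3n² + 6n + 4)/(3(n+1)² + 6(n+1) + 4)] · 11/10, which tends to 11/10 as n → ∞.
The series converges when 11/10 · |u − 9| < 1, giving R = 10/11.
Check u = 109/11: the series is dominated by a constant times Σ 1/n², which converges (p = 2 > 1).
At u = 89/11: the terms are on the order of 1/n², so the series converges absolutely by comparison with the p-series (p = 2 > 1).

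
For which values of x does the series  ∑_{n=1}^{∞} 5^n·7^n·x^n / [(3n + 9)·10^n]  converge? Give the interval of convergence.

By the ratio test, |a_{n+1}/a_n| = [(3n + 9)/(3(n+1) + 9)] · 5·7/10 → 7/2.
Hence the series converges for |x| < 1/(7/2) = 2/7, so the radius of convergence is 2/7.
Check x = 2/7: comparison with the harmonic series Σ 1/n shows the series diverges.
When x = -2/7, an alternating series whose terms decrease to 0 in absolute value, so it converges by the Leibniz criterion.

[-2/7, 2/7)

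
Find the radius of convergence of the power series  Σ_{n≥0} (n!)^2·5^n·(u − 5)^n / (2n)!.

Ratio test: |a_{n+1}/a_n| = (n+1)²/[(2n+1)·(2n+2)] · 5 → 5/4 as n → ∞.
Thus R = 1/(5/4) = 4/5.

R = 4/5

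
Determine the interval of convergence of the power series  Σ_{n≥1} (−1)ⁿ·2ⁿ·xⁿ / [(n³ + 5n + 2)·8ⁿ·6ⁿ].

[-24, 24]

Ratio test: |a_{n+1}/a_n| = [(n³ + 5n + 2)/((n+1)³ + 5(n+1) + 2)] · 2/(8·6) → 1/24 as n → ∞.
Hence the series converges for |x| < 1/(1/24) = 24, so the radius of convergence is 24.
At x = 24: absolute convergence follows by limit comparison with Σ 1/n³.
Check x = -24: the terms are on the order of 1/n³, so the series converges absolutely by comparison with the p-series (p = 3 > 1).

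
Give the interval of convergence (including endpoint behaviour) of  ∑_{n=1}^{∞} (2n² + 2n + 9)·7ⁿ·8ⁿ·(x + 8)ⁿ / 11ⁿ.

(-459/56, -437/56)

By the ratio test, |a_{n+1}/a_n| = [(2(n+1)² + 2(n+1) + 9)/(2n² + 2n + 9)] · 7·8/11 → 56/11.
The series converges when 56/11 · |x + 8| < 1, giving R = 11/56.
Check x = -437/56: the terms have absolute value of order n², which does not tend to 0, so the series diverges by the divergence test.
When x = -459/56, the n-th term does not approach 0; divergence by the term test.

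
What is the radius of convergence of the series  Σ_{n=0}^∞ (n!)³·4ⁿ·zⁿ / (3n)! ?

Ratio test: |a_{n+1}/a_n| = (n+1)³/[(3n+1)·(3n+2)·(3n+3)] · 4 → 4/27 as n → ∞.
Hence the series converges for |z| < 1/(4/27) = 27/4, so the radius of convergence is 27/4.

R = 27/4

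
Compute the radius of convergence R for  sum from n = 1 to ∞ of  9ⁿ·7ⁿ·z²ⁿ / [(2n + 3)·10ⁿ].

R = √70/21

The ratio of consecutive coefficients is [(2n + 3)/(2(n+1) + 3)] · 9·7/10 → 63/10.
Successive powers of z differ by 2, so the series converges when |z|² · 63/10 < 1, i.e. |z| < √(10/63). So R = √70/21.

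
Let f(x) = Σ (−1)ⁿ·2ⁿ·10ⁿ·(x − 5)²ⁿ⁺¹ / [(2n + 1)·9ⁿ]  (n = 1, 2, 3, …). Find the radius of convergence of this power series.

R = 3√5/10

Apply the ratio test: |a_{n+1}| / |a_n| = [(2n + 1)/(2(n+1) + 1)] · 2·10/9, which tends to 20/9 as n → ∞.
Since the exponent of (x − 5) increases by 2 each term, convergence requires |x − 5|² < 9/20, hence R = 3√5/10.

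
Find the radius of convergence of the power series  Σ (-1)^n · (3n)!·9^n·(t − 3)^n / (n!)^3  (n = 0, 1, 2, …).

Apply the ratio test: |a_{n+1}| / |a_n| = (3n+1)·(3n+2)·(3n+3)/(n+1)³ · 9, which tends to 243 as n → ∞.
Thus R = 1/(243) = 1/243.

R = 1/243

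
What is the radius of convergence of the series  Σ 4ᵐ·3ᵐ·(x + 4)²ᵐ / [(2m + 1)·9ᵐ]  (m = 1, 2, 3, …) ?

By the ratio test, |a_{m+1}/a_m| = [(2m + 1)/(2(m+1) + 1)] · 4·3/9 → 4/3.
Since the exponent of (x + 4) increases by 2 each term, convergence requires |x + 4|² < 3/4, hence R = √3/2.

R = √3/2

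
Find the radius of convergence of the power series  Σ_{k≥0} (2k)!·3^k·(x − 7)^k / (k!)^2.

By the ratio test, |a_{k+1}/a_k| = (2k+1)·(2k+2)/(k+1)² · 3 → 12.
Convergence for |x − 7| · 12 < 1, i.e. |x − 7| < 1/12. So R = 1/12.

R = 1/12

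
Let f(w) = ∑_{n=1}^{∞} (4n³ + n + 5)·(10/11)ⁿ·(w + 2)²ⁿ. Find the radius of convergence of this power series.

Ratio test: |a_{n+1}/a_n| = [(4(n+1)³ + (n+1) + 5)/(4n³ + n + 5)] · 10/11 → 10/11 as n → ∞.
Writing y = (w + 2)², the series in y has radius 11/10, so |w + 2| < √(11/10) and R = √110/10.

R = √110/10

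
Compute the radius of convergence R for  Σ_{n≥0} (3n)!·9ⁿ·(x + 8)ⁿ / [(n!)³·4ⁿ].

R = 4/243

Ratio test: |a_{n+1}/a_n| = (3n+1)·(3n+2)·(3n+3)/(n+1)³ · 9/4 → 243/4 as n → ∞.
Hence the series converges for |x + 8| < 1/(243/4) = 4/243, so the radius of convergence is 4/243.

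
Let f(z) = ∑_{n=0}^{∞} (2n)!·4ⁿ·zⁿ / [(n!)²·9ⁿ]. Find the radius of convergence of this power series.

By the ratio test, |a_{n+1}/a_n| = (2n+1)·(2n+2)/(n+1)² · 4/9 → 16/9.
Thus R = 1/(16/9) = 9/16.

R = 9/16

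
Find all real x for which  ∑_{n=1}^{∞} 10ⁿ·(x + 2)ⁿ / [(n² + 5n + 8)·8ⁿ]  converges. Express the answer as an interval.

[-14/5, -6/5]

Apply the ratio test: |a_{n+1}| / |a_n| = [(n² + 5n + 8)/((n+1)² + 5(n+1) + 8)] · 10/8, which tends to 5/4 as n → ∞.
Convergence for |x + 2| · 5/4 < 1, i.e. |x + 2| < 4/5. So R = 4/5.
At x = -6/5: the terms are on the order of 1/n², so the series converges absolutely by comparison with the p-series (p = 2 > 1).
Check x = -14/5: the terms are on the order of 1/n², so the series converges absolutely by comparison with the p-series (p = 2 > 1).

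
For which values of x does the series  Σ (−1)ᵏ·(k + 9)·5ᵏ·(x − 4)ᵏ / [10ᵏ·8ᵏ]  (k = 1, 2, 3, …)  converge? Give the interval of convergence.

Apply the ratio test: |a_{k+1}| / |a_k| = [((k+1) + 9)/(k + 9)] · 5/(10·8), which tends to 1/16 as k → ∞.
Thus R = 1/(1/16) = 16.
When x = 20, the terms do not tend to 0, so the series diverges.
Endpoint x = -12: the k-th term does not approach 0; divergence by the term test.

(-12, 20)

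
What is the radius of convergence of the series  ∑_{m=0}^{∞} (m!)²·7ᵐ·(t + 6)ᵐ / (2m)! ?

Ratio test: |a_{m+1}/a_m| = (m+1)²/[(2m+1)·(2m+2)] · 7 → 7/4 as m → ∞.
Hence the series converges for |t + 6| < 1/(7/4) = 4/7, so the radius of convergence is 4/7.

R = 4/7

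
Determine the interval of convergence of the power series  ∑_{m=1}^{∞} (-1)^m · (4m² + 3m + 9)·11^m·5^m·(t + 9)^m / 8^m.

(-503/55, -487/55)

The ratio of consecutive coefficients is [(4(m+1)² + 3(m+1) + 9)/(4m² + 3m + 9)] · 11·5/8 → 55/8.
The series converges when 55/8 · |t + 9| < 1, giving R = 8/55.
Check t = -487/55: the terms do not tend to 0, so the series diverges.
Check t = -503/55: the terms have absolute value of order m², which does not tend to 0, so the series diverges by the divergence test.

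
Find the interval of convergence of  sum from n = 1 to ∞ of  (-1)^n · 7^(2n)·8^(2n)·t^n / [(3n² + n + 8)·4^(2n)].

[-1/196, 1/196]

Apply the ratio test: |a_{n+1}| / |a_n| = [(3n² + n + 8)/(3(n+1)² + (n+1) + 8)] · 49·64/16, which tends to 196 as n → ∞.
Thus R = 1/(196) = 1/196.
When t = 1/196, the series is dominated by a constant times Σ 1/n², which converges (p = 2 > 1).
At t = -1/196: the terms are on the order of 1/n², so the series converges absolutely by comparison with the p-series (p = 2 > 1).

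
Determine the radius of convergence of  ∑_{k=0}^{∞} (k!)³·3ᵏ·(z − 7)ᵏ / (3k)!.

R = 9

The ratio of consecutive coefficients is (k+1)³/[(3k+1)·(3k+2)·(3k+3)] · 3 → 1/9.
Convergence for |z − 7| · 1/9 < 1, i.e. |z − 7| < 9. So R = 9.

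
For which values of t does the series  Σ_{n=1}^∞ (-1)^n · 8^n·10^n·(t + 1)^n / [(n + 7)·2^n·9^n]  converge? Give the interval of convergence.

(-49/40, -31/40]

Ratio test: |a_{n+1}/a_n| = [(n + 7)/((n+1) + 7)] · 8·10/(2·9) → 40/9 as n → ∞.
Thus R = 1/(40/9) = 9/40.
When t = -31/40, the terms alternate in sign and decrease monotonically to 0 in absolute value (size ~ c/n), so the alternating series test gives convergence.
When t = -49/40, the terms are asymptotic to a nonzero constant times 1/n, so the series diverges by limit comparison with Σ 1/n.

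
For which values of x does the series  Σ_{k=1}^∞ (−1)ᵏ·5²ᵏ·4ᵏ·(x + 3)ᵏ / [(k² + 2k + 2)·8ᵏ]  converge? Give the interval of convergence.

[-77/25, -73/25]

The ratio of consecutive coefficients is [(k² + 2k + 2)/((k+1)² + 2(k+1) + 2)] · 25·4/8 → 25/2.
Thus R = 1/(25/2) = 2/25.
Check x = -73/25: the series is dominated by a constant times Σ 1/k², which converges (p = 2 > 1).
Endpoint x = -77/25: absolute convergence follows by limit comparison with Σ 1/k².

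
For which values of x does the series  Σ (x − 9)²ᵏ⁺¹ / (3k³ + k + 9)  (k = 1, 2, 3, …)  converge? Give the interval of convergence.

Apply the ratio test: |a_{k+1}| / |a_k| = (3k³ + k + 9)/(3(k+1)³ + (k+1) + 9), which tends to 1 as k → ∞.
Since the exponent of (x − 9) increases by 2 each term, convergence requires |x − 9|² < 1, hence R = 1.
Check x = 10: the terms are on the order of 1/k³, so the series converges absolutely by comparison with the p-series (p = 3 > 1).
At x = 8: absolute convergence follows by limit comparison with Σ 1/k³.

[8, 10]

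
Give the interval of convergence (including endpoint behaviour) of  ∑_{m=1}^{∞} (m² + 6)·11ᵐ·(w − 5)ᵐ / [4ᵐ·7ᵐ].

(27/11, 83/11)

The ratio of consecutive coefficients is [((m+1)² + 6)/(m² + 6)] · 11/(4·7) → 11/28.
The series converges when 11/28 · |w − 5| < 1, giving R = 28/11.
Check w = 83/11: the m-th term does not approach 0; divergence by the term test.
Check w = 27/11: the terms have absolute value of order m², which does not tend to 0, so the series diverges by the divergence test.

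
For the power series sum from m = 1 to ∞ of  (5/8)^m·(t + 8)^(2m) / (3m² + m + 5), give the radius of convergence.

By the ratio test, |a_{m+1}/a_m| = [(3m² + m + 5)/(3(m+1)² + (m+1) + 5)] · 5/8 → 5/8.
Successive powers of (t + 8) differ by 2, so the series converges when |t + 8|² · 5/8 < 1, i.e. |t + 8| < √(8/5). So R = 2√10/5.

R = 2√10/5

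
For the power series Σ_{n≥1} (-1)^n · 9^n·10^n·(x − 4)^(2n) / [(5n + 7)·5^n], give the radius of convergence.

By the ratio test, |a_{n+1}/a_n| = [(5n + 7)/(5(n+1) + 7)] · 9·10/5 → 18.
Since the exponent of (x − 4) increases by 2 each term, convergence requires |x − 4|² < 1/18, hence R = √2/6.

R = √2/6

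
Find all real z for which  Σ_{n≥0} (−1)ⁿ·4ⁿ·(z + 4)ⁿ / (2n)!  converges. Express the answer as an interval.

(−∞, ∞)

Apply the ratio test: |a_{n+1}| / |a_n| = 4 · 1/[(2n+1)·(2n+2)], which tends to 0 as n → ∞.
The limit is 0, so the series converges for all z; R = ∞.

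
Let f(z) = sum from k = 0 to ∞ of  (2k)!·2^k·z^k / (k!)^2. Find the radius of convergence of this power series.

By the ratio test, |a_{k+1}/a_k| = (2k+1)·(2k+2)/(k+1)² · 2 → 8.
The series converges when 8 · |z| < 1, giving R = 1/8.

R = 1/8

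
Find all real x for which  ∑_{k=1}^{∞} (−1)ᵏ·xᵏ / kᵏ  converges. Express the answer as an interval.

By the Cauchy root test, |a_k|^(1/k) = 1/k → 0.
Since the k-th root of |a_k| tends to 0, the series converges for all real x; R = ∞.

(−∞, ∞)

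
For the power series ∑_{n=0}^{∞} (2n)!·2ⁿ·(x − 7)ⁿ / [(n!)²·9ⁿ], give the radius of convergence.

The ratio of consecutive coefficients is (2n+1)·(2n+2)/(n+1)² · 2/9 → 8/9.
The series converges when 8/9 · |x − 7| < 1, giving R = 9/8.

R = 9/8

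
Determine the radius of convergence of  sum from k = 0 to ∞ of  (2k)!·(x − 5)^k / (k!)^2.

The ratio of consecutive coefficients is (2k+1)·(2k+2)/(k+1)² → 4.
Convergence for |x − 5| · 4 < 1, i.e. |x − 5| < 1/4. So R = 1/4.

R = 1/4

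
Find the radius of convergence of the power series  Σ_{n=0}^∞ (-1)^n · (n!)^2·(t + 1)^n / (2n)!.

R = 4

Apply the ratio test: |a_{n+1}| / |a_n| = (n+1)²/[(2n+1)·(2n+2)], which tends to 1/4 as n → ∞.
Convergence for |t + 1| · 1/4 < 1, i.e. |t + 1| < 4. So R = 4.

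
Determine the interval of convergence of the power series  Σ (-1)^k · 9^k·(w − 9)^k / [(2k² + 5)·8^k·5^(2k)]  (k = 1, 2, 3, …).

[-119/9, 281/9]

By the ratio test, |a_{k+1}/a_k| = [(2k² + 5)/(2(k+1)² + 5)] · 9/(8·25) → 9/200.
Hence the series converges for |w − 9| < 1/(9/200) = 200/9, so the radius of convergence is 200/9.
At w = 281/9: the series is dominated by a constant times Σ 1/k², which converges (p = 2 > 1).
Check w = -119/9: absolute convergence follows by limit comparison with Σ 1/k².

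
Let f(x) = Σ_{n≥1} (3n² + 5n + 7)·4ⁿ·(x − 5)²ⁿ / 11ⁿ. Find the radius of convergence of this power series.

R = √11/2

The ratio of consecutive coefficients is [(3(n+1)² + 5(n+1) + 7)/(3n² + 5n + 7)] · 4/11 → 4/11.
Successive powers of (x − 5) differ by 2, so the series converges when |x − 5|² · 4/11 < 1, i.e. |x − 5| < √(11/4). So R = √11/2.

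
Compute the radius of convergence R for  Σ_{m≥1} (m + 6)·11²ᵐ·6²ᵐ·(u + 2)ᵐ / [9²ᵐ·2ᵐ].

Apply the ratio test: |a_{m+1}| / |a_m| = [((m+1) + 6)/(m + 6)] · 121·36/(81·2), which tends to 242/9 as m → ∞.
The series converges when 242/9 · |u + 2| < 1, giving R = 9/242.

R = 9/242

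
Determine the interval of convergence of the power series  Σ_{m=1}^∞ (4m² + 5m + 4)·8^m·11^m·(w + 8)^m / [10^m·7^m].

By the ratio test, |a_{m+1}/a_m| = [(4(m+1)² + 5(m+1) + 4)/(4m² + 5m + 4)] · 8·11/(10·7) → 44/35.
Hence the series converges for |w + 8| < 1/(44/35) = 35/44, so the radius of convergence is 35/44.
At w = -317/44: the terms do not tend to 0, so the series diverges.
When w = -387/44, the m-th term does not approach 0; divergence by the term test.

(-387/44, -317/44)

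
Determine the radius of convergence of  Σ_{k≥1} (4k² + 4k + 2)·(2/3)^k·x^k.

R = 3/2

Ratio test: |a_{k+1}/a_k| = [(4(k+1)² + 4(k+1) + 2)/(4k² + 4k + 2)] · 2/3 → 2/3 as k → ∞.
Convergence for |x| · 2/3 < 1, i.e. |x| < 3/2. So R = 3/2.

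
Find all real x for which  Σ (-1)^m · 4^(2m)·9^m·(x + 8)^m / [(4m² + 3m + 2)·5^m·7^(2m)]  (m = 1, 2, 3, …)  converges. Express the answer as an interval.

[-1397/144, -907/144]

By the ratio test, |a_{m+1}/a_m| = [(4m² + 3m + 2)/(4(m+1)² + 3(m+1) + 2)] · 16·9/(5·49) → 144/245.
Hence the series converges for |x + 8| < 1/(144/245) = 245/144, so the radius of convergence is 245/144.
Endpoint x = -907/144: the series is dominated by a constant times Σ 1/m², which converges (p = 2 > 1).
At x = -1397/144: the terms are on the order of 1/m², so the series converges absolutely by comparison with the p-series (p = 2 > 1).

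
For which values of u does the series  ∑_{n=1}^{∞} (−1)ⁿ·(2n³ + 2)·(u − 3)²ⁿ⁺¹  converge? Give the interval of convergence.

(2, 4)

The ratio of consecutive coefficients is (2(n+1)³ + 2)/(2n³ + 2) → 1.
Writing y = (u − 3)², the series in y has radius 1, so |u − 3| < √(1) = 1 and R = 1.
When u = 4, the terms have absolute value of order n³, which does not tend to 0, so the series diverges by the divergence test.
Check u = 2: the terms do not tend to 0, so the series diverges.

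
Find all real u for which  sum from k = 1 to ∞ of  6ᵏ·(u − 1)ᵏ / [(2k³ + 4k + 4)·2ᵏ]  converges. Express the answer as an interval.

[2/3, 4/3]

The ratio of consecutive coefficients is [(2k³ + 4k + 4)/(2(k+1)³ + 4(k+1) + 4)] · 6/2 → 3.
Convergence for |u − 1| · 3 < 1, i.e. |u − 1| < 1/3. So R = 1/3.
Check u = 4/3: absolute convergence follows by limit comparison with Σ 1/k³.
Endpoint u = 2/3: the series is dominated by a constant times Σ 1/k³, which converges (p = 3 > 1).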